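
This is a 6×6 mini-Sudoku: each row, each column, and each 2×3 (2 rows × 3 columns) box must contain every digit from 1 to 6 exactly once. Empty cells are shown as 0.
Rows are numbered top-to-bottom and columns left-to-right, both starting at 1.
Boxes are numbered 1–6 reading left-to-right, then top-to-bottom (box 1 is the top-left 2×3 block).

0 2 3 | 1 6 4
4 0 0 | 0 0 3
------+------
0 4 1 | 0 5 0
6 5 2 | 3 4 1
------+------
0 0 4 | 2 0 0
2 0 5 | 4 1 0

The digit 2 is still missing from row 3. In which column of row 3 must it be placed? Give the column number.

Consider where 2 can go in row 3.
R3C1 is out (column 1 already has a 2).
R3C4 is out (column 4 already has a 2).
So the only cell in row 3 that can hold 2 is R3C6.
That is column 6.

6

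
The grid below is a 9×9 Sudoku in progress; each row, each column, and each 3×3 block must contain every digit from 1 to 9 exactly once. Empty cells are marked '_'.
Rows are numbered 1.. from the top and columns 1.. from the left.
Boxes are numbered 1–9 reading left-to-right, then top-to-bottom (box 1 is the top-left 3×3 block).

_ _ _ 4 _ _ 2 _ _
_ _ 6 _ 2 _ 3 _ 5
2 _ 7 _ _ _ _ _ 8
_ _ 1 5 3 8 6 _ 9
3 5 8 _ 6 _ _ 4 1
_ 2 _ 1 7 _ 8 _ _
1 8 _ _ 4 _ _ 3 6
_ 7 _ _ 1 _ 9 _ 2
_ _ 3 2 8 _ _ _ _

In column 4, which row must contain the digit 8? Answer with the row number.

2

Consider where 8 can go in column 4.
row 3, column 4 is out (row 3 already has a 8).
row 5, column 4 is out (row 5 already has a 8).
row 7, column 4 is out (row 7 already has a 8).
row 8, column 4 is out (box 8 already has a 8).
So the only cell in column 4 that can hold 8 is row 2, column 4.
That is row 2.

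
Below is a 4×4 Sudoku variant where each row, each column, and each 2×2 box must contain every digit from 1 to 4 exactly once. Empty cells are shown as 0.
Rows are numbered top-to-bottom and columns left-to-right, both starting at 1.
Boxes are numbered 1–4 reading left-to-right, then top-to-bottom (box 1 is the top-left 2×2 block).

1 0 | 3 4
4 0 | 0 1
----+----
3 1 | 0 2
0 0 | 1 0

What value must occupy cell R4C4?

Row 4 already contains {1}.
Column 4 already contains {1, 2, 4}.
Its 2×2 block (box 4) already contains {1, 2}.
The only value from 1–4 not eliminated is 3, so R4C4 = 3.

3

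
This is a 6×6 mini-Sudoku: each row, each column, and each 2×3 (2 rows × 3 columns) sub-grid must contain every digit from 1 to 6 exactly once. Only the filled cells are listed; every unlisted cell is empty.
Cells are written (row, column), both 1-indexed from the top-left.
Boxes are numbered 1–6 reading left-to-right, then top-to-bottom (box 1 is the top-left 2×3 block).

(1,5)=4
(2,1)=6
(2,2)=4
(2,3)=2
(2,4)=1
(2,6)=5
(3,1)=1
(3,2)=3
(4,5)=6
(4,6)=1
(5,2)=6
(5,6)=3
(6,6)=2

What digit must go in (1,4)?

Cell (1,4) itself could take any of {2, 3, 6} by direct elimination.
Consider where 2 can go in row 1.
(1,1) is out (box 1 already has a 2).
(1,2) is out (box 1 already has a 2).
(1,3) is out (column 3 already has a 2).
(1,6) is out (column 6 already has a 2).
So the only cell in row 1 that can hold 2 is (1,4).
Therefore (1,4) = 2.

2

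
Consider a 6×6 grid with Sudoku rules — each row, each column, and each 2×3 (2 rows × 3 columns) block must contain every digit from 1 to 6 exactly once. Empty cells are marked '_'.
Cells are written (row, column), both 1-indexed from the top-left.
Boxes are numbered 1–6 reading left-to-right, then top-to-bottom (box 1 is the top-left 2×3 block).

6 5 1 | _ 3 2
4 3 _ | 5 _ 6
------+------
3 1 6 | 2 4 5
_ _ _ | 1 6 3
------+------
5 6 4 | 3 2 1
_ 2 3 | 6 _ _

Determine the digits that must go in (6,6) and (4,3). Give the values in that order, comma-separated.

For (6,6):
  Row 6 already contains {2, 3, 6}.
  Column 6 already contains {1, 2, 3, 5, 6}.
  Its 2×3 block (box 6) already contains {1, 2, 3, 6}.
  The only value from 1–6 not eliminated is 4, so (6,6) = 4.
For (4,3):
  Consider where 5 can go in column 3.
  (2,3) is out (row 2 already has a 5).
  So the only cell in column 3 that can hold 5 is (4,3).
  So (4,3) = 5.

4,5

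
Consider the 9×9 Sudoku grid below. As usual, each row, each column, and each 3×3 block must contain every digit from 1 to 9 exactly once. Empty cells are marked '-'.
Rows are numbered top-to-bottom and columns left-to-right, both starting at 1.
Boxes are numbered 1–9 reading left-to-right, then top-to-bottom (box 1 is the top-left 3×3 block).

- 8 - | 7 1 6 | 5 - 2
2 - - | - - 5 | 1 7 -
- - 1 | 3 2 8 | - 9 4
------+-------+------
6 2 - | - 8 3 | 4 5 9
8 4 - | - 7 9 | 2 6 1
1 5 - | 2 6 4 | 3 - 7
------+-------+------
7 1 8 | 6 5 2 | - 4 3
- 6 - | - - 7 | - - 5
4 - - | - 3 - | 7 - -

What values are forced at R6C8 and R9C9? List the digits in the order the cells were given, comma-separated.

8,6

For R6C8:
  Row 6 already contains {1, 2, 3, 4, 5, 6, 7}.
  Column 8 already contains {4, 5, 6, 7, 9}.
  Its 3×3 block (box 6) already contains {1, 2, 3, 4, 5, 6, 7, 9}.
  The only value from 1–9 not eliminated is 8, so R6C8 = 8.
For R9C9:
  Consider where 6 can go in box 9.
  R7C7 is out (row 7 already has a 6).
  R8C7 is out (row 8 already has a 6).
  R8C8 is out (row 8 already has a 6).
  R9C8 is out (column 8 already has a 6).
  So the only cell in box 9 that can hold 6 is R9C9.
  So R9C9 = 6.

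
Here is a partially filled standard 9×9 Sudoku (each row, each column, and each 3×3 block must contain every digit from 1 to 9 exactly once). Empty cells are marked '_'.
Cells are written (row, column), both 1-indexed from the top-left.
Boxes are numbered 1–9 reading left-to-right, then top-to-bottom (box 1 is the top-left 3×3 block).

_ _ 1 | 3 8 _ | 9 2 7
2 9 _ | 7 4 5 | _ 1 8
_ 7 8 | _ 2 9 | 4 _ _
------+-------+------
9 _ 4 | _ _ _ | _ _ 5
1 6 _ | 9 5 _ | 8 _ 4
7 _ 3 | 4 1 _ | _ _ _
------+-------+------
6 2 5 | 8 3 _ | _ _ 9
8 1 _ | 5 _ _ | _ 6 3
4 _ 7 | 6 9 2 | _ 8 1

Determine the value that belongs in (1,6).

6

Row 1 already contains {1, 2, 3, 7, 8, 9}.
Column 6 already contains {2, 5, 9}.
Its 3×3 block (box 2) already contains {2, 3, 4, 5, 7, 8, 9}.
The only value from 1–9 not eliminated is 6, so (1,6) = 6.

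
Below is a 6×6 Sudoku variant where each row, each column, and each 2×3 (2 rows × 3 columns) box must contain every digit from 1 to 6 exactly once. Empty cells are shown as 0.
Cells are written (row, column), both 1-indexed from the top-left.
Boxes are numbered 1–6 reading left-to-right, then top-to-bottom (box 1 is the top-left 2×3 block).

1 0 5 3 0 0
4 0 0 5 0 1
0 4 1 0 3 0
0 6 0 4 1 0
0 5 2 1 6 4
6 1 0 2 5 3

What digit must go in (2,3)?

Cell (2,3) itself could take any of {3, 6} by direct elimination.
Consider where 6 can go in box 1.
(1,2) is out (column 2 already has a 6).
(2,2) is out (column 2 already has a 6).
So the only cell in box 1 that can hold 6 is (2,3).
Therefore (2,3) = 6.

6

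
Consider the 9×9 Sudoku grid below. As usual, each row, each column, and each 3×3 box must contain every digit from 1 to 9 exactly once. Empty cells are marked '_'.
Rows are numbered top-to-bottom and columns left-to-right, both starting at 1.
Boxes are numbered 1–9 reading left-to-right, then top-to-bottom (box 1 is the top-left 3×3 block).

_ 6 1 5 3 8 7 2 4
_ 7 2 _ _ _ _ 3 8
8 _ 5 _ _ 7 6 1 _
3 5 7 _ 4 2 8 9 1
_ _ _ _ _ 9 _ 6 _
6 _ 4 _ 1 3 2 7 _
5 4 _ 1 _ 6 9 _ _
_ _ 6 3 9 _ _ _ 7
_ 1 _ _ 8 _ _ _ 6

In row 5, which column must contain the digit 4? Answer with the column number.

Consider where 4 can go in row 5.
r5c1 is out (box 4 already has a 4). r5c2 is out (column 2 already has a 4). r5c3 is out (column 3 already has a 4). r5c4 is out (box 5 already has a 4). The remaining empty cells in row 5 are similarly blocked.
So the only cell in row 5 that can hold 4 is r5c7.
That is column 7.

7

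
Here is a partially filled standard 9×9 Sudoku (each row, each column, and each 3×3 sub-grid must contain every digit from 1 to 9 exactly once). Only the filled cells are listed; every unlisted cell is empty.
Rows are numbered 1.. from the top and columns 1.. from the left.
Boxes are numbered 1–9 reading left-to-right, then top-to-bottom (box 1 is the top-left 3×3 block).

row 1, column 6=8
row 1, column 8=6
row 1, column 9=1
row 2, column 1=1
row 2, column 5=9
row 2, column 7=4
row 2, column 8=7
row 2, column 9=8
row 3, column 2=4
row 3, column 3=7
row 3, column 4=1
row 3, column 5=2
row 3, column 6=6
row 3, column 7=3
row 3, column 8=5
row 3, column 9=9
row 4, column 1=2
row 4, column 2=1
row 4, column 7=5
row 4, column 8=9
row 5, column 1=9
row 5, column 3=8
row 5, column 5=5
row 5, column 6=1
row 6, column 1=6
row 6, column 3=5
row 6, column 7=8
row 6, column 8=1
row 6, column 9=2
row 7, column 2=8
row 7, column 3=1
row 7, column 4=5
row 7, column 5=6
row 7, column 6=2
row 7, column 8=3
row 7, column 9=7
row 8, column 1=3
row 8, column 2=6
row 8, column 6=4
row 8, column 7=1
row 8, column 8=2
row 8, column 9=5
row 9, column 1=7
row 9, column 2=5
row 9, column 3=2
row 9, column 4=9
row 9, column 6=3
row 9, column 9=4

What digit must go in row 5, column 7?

Cell row 5, column 7 itself could take any of {6, 7} by direct elimination.
Consider where 7 can go in box 6.
row 4, column 9 is out (column 9 already has a 7).
row 5, column 8 is out (column 8 already has a 7).
row 5, column 9 is out (column 9 already has a 7).
So the only cell in box 6 that can hold 7 is row 5, column 7.
Therefore row 5, column 7 = 7.

7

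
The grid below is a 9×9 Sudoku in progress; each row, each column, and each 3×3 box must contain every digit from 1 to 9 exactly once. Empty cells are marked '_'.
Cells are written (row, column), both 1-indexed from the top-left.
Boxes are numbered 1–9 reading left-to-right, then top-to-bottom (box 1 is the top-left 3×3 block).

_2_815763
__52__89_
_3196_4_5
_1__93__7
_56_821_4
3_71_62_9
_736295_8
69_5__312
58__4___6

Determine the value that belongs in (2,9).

1

Row 2 already contains {2, 5, 8, 9}.
Column 9 already contains {2, 3, 4, 5, 6, 7, 8, 9}.
Its 3×3 block (box 3) already contains {3, 4, 5, 6, 7, 8, 9}.
The only value from 1–9 not eliminated is 1, so (2,9) = 1.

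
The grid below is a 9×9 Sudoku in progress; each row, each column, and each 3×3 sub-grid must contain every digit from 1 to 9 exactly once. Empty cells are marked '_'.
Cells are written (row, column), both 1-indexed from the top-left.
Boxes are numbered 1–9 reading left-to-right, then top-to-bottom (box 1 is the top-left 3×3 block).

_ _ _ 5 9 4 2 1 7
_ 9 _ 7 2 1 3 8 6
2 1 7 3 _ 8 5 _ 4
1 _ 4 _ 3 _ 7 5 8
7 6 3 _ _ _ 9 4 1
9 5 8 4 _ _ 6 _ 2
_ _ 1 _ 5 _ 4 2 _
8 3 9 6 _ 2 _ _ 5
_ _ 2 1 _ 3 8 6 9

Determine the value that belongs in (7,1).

6

Row 7 already contains {1, 2, 4, 5}.
Column 1 already contains {1, 2, 7, 8, 9}.
Its 3×3 block (box 7) already contains {1, 2, 3, 8, 9}.
The only value from 1–9 not eliminated is 6, so (7,1) = 6.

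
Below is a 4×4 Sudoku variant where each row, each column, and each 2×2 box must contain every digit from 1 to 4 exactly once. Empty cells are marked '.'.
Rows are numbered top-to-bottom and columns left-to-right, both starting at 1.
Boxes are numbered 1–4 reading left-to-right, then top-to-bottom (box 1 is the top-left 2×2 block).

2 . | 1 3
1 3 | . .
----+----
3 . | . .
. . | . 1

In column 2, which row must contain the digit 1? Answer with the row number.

3

Consider where 1 can go in column 2.
r1c2 is out (row 1 already has a 1).
r4c2 is out (row 4 already has a 1).
So the only cell in column 2 that can hold 1 is r3c2.
That is row 3.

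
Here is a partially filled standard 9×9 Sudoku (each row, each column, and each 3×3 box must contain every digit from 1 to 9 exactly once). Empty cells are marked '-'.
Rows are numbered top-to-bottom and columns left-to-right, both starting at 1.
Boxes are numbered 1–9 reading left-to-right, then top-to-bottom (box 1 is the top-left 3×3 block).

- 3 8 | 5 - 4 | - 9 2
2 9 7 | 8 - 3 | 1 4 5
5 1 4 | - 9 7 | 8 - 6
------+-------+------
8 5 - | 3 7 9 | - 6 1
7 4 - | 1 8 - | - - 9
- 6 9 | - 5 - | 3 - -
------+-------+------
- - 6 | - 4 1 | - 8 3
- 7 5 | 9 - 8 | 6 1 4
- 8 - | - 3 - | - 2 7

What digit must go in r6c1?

1

Row 6 already contains {3, 5, 6, 9}.
Column 1 already contains {2, 5, 7, 8}.
Its 3×3 block (box 4) already contains {4, 5, 6, 7, 8, 9}.
The only value from 1–9 not eliminated is 1, so r6c1 = 1.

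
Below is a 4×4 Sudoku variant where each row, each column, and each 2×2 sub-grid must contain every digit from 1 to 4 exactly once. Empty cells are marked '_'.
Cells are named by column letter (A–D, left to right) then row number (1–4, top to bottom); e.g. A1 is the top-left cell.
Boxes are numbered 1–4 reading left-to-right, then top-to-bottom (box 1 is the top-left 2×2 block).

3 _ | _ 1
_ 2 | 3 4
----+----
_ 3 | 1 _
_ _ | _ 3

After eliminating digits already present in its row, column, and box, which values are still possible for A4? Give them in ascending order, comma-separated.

Row 4 already contains {3}.
Column A already contains {3}.
Its 2×2 block (box 3) already contains {3}.
Removing those from 1–4 leaves {1, 2, 4} as the candidates for A4.

1,2,4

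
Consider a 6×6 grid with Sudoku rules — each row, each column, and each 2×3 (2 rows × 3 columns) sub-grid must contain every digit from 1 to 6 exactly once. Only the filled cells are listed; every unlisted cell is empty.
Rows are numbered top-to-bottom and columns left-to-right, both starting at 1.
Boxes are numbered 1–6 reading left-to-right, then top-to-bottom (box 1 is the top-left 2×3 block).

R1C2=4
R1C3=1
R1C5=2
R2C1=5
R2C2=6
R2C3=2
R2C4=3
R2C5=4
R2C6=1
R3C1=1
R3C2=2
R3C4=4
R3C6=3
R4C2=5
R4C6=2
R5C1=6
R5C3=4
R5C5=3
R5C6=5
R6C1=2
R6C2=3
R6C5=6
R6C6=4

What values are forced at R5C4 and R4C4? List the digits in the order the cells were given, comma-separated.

2,6

For R5C4:
  Consider where 2 can go in row 5.
  R5C2 is out (column 2 already has a 2).
  So the only cell in row 5 that can hold 2 is R5C4.
  So R5C4 = 2.
For R4C4:
  Consider where 6 can go in box 4.
  R3C5 is out (column 5 already has a 6).
  R4C5 is out (column 5 already has a 6).
  So the only cell in box 4 that can hold 6 is R4C4.
  So R4C4 = 6.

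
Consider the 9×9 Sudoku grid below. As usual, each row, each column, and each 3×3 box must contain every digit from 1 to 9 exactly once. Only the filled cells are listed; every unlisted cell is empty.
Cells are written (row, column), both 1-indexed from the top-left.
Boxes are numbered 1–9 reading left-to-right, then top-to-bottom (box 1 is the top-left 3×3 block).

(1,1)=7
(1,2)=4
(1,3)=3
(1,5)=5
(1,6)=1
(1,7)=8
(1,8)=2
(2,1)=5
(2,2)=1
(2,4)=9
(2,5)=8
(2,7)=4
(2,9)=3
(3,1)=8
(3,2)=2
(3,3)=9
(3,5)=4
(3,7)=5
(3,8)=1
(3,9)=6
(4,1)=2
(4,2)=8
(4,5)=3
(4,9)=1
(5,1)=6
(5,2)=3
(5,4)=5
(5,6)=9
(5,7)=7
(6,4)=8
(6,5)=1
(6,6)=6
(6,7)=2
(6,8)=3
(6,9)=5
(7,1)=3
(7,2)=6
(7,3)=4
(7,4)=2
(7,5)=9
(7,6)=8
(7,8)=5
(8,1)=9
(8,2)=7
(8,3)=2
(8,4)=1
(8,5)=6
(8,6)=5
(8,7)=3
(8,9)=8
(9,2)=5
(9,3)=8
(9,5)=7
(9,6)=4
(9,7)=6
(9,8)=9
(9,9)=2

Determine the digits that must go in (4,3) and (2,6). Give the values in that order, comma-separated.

For (4,3):
  Consider where 5 can go in column 3.
  (2,3) is out (row 2 already has a 5).
  (5,3) is out (row 5 already has a 5).
  (6,3) is out (row 6 already has a 5).
  So the only cell in column 3 that can hold 5 is (4,3).
  So (4,3) = 5.
For (2,6):
  Consider where 2 can go in row 2.
  (2,3) is out (column 3 already has a 2).
  (2,8) is out (column 8 already has a 2).
  So the only cell in row 2 that can hold 2 is (2,6).
  So (2,6) = 2.

5,2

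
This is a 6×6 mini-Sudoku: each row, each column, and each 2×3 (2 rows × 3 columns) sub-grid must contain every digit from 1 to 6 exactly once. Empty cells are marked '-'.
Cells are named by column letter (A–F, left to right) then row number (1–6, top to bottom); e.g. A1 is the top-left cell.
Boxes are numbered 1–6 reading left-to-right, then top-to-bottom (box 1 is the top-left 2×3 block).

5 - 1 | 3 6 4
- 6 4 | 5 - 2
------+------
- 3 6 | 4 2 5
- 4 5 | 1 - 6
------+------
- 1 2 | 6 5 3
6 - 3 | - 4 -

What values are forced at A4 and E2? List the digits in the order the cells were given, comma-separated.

For A4:
  Row 4 already contains {1, 4, 5, 6}.
  Column A already contains {5, 6}.
  Its 2×3 block (box 3) already contains {3, 4, 5, 6}.
  The only value from 1–6 not eliminated is 2, so A4 = 2.
For E2:
  Row 2 already contains {2, 4, 5, 6}.
  Column E already contains {2, 4, 5, 6}.
  Its 2×3 block (box 2) already contains {2, 3, 4, 5, 6}.
  The only value from 1–6 not eliminated is 1, so E2 = 1.

2,1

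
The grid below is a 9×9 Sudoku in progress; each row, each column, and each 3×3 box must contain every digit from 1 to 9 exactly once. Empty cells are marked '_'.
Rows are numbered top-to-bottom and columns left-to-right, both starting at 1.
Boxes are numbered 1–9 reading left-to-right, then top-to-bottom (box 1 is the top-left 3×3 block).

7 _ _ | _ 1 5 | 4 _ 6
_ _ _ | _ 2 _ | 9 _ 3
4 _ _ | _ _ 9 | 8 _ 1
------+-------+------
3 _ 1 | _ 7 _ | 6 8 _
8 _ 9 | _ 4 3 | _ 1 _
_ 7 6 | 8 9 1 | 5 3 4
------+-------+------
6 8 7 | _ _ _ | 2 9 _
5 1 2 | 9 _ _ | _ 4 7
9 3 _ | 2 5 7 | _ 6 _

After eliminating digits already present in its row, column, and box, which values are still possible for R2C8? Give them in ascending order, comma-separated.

5,7

Row 2 already contains {2, 3, 9}.
Column 8 already contains {1, 3, 4, 6, 8, 9}.
Its 3×3 block (box 3) already contains {1, 3, 4, 6, 8, 9}.
Removing those from 1–9 leaves {5, 7} as the candidates for R2C8.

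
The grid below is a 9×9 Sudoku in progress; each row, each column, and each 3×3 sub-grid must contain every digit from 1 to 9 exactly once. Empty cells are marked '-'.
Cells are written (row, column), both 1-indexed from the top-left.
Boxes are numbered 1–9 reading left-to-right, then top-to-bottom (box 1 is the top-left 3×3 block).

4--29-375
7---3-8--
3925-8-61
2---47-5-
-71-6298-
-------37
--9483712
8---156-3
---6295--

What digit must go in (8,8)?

Cell (8,8) itself could take any of {4, 9} by direct elimination.
Consider where 9 can go in row 8.
(8,2) is out (column 2 already has a 9).
(8,3) is out (column 3 already has a 9).
(8,4) is out (box 8 already has a 9).
So the only cell in row 8 that can hold 9 is (8,8).
Therefore (8,8) = 9.

9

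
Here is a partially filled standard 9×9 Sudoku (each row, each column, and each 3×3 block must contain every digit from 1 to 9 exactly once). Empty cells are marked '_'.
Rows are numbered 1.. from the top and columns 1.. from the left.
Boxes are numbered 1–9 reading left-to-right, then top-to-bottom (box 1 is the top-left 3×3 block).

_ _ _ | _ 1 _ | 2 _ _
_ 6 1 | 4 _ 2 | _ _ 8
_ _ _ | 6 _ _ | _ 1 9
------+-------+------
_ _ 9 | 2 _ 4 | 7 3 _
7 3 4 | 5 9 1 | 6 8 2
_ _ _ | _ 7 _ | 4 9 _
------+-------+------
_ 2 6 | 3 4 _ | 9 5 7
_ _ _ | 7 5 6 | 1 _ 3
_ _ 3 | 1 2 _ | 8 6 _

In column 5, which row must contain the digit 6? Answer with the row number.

Consider where 6 can go in column 5.
row 2, column 5 is out (row 2 already has a 6).
row 3, column 5 is out (row 3 already has a 6).
So the only cell in column 5 that can hold 6 is row 4, column 5.
That is row 4.

4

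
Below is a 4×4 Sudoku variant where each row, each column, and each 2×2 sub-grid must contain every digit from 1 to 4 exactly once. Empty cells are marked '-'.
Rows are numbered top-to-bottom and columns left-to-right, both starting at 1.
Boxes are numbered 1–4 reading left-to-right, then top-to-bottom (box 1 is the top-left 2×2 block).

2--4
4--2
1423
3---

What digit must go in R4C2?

Row 4 already contains {3}.
Column 2 already contains {4}.
Its 2×2 block (box 3) already contains {1, 3, 4}.
The only value from 1–4 not eliminated is 2, so R4C2 = 2.

2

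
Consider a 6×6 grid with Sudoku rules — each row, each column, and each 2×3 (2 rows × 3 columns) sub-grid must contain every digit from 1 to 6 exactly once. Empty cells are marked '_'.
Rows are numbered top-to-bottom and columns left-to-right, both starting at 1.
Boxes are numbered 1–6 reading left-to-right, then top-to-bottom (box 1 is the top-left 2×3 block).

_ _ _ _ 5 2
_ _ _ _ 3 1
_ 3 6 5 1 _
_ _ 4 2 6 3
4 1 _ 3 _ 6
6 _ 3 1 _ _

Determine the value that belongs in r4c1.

1

Cell r4c1 itself could take any of {1, 5} by direct elimination.
Consider where 1 can go in row 4.
r4c2 is out (column 2 already has a 1).
So the only cell in row 4 that can hold 1 is r4c1.
Therefore r4c1 = 1.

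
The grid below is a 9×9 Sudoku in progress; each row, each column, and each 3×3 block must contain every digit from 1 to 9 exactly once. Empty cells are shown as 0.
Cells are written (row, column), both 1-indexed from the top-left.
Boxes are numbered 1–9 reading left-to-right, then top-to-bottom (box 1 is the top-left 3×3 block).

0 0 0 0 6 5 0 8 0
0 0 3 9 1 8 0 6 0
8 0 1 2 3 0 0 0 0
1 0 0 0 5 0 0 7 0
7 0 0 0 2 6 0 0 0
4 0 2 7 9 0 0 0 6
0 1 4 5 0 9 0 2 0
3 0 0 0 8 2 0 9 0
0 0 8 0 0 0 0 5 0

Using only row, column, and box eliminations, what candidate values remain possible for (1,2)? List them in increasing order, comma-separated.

Row 1 already contains {5, 6, 8}.
Column 2 already contains {1}.
Its 3×3 block (box 1) already contains {1, 3, 8}.
Removing those from 1–9 leaves {2, 4, 7, 9} as the candidates for (1,2).

2,4,7,9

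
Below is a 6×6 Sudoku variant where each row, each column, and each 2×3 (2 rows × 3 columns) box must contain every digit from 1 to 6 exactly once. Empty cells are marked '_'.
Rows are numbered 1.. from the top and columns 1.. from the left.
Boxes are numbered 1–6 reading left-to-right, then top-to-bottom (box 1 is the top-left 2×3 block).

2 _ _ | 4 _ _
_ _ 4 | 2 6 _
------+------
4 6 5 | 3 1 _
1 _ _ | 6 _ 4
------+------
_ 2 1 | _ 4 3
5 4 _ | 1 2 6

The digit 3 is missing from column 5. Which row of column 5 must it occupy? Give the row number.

Consider where 3 can go in column 5.
row 4, column 5 is out (box 4 already has a 3).
So the only cell in column 5 that can hold 3 is row 1, column 5.
That is row 1.

1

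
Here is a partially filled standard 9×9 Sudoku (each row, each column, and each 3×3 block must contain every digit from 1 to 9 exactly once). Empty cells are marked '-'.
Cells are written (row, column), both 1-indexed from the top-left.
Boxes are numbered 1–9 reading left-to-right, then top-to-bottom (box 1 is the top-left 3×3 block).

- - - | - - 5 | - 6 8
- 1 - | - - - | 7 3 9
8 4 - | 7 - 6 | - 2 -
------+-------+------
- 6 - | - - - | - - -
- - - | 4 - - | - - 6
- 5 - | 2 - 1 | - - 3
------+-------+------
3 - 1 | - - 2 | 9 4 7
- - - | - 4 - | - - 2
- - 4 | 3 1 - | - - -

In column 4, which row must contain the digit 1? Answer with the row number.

1

Consider where 1 can go in column 4.
(2,4) is out (row 2 already has a 1).
(4,4) is out (box 5 already has a 1).
(7,4) is out (row 7 already has a 1).
(8,4) is out (box 8 already has a 1).
So the only cell in column 4 that can hold 1 is (1,4).
That is row 1.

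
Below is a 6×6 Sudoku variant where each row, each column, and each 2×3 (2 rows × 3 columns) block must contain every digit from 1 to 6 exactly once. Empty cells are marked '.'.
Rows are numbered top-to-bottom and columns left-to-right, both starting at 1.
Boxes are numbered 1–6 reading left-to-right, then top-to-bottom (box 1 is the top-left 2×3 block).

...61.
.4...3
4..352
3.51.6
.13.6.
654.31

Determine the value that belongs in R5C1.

2

Row 5 already contains {1, 3, 6}.
Column 1 already contains {3, 4, 6}.
Its 2×3 block (box 5) already contains {1, 3, 4, 5, 6}.
The only value from 1–6 not eliminated is 2, so R5C1 = 2.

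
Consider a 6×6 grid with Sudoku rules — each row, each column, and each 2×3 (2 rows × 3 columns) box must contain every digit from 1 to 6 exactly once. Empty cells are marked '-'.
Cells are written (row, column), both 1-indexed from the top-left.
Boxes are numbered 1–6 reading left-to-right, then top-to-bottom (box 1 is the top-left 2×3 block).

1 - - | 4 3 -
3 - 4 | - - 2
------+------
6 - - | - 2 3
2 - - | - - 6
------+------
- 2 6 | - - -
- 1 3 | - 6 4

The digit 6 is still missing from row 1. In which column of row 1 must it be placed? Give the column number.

Consider where 6 can go in row 1.
(1,3) is out (column 3 already has a 6).
(1,6) is out (column 6 already has a 6).
So the only cell in row 1 that can hold 6 is (1,2).
That is column 2.

2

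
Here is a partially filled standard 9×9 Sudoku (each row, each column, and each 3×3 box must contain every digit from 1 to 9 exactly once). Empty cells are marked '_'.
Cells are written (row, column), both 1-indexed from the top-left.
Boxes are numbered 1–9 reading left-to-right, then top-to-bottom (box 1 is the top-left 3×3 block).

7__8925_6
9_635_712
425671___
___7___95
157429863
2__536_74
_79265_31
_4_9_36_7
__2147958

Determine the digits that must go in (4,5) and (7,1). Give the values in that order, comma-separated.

1,8

For (4,5):
  Consider where 1 can go in box 5.
  (4,6) is out (column 6 already has a 1).
  So the only cell in box 5 that can hold 1 is (4,5).
  So (4,5) = 1.
For (7,1):
  Row 7 already contains {1, 2, 3, 5, 6, 7, 9}.
  Column 1 already contains {1, 2, 4, 7, 9}.
  Its 3×3 block (box 7) already contains {2, 4, 7, 9}.
  The only value from 1–9 not eliminated is 8, so (7,1) = 8.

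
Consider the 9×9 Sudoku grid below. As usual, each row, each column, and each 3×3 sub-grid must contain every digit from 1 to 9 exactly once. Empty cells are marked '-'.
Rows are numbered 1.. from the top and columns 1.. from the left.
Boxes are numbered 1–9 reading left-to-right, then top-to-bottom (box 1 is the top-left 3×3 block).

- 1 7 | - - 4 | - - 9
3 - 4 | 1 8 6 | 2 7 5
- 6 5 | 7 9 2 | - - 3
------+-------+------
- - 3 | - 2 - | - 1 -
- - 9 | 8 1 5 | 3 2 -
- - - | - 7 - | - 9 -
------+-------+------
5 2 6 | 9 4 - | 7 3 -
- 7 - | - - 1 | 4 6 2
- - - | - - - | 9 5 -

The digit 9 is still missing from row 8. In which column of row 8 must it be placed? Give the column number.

Consider where 9 can go in row 8.
row 8, column 3 is out (column 3 already has a 9).
row 8, column 4 is out (column 4 already has a 9).
row 8, column 5 is out (column 5 already has a 9).
So the only cell in row 8 that can hold 9 is row 8, column 1.
That is column 1.

1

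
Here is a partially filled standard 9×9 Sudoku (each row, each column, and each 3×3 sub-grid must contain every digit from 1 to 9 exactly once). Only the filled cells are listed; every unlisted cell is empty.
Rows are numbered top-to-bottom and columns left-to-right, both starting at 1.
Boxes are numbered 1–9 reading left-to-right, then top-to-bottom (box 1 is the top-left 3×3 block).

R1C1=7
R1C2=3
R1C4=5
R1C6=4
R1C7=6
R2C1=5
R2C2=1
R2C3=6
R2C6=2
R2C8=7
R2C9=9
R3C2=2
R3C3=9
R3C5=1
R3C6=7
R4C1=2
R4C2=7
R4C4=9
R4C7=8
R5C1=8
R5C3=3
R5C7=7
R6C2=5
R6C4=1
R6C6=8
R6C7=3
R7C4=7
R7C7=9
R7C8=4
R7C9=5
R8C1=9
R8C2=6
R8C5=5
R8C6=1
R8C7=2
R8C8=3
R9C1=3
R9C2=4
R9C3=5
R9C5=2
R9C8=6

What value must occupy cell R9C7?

1

Row 9 already contains {2, 3, 4, 5, 6}.
Column 7 already contains {2, 3, 6, 7, 8, 9}.
Its 3×3 block (box 9) already contains {2, 3, 4, 5, 6, 9}.
The only value from 1–9 not eliminated is 1, so R9C7 = 1.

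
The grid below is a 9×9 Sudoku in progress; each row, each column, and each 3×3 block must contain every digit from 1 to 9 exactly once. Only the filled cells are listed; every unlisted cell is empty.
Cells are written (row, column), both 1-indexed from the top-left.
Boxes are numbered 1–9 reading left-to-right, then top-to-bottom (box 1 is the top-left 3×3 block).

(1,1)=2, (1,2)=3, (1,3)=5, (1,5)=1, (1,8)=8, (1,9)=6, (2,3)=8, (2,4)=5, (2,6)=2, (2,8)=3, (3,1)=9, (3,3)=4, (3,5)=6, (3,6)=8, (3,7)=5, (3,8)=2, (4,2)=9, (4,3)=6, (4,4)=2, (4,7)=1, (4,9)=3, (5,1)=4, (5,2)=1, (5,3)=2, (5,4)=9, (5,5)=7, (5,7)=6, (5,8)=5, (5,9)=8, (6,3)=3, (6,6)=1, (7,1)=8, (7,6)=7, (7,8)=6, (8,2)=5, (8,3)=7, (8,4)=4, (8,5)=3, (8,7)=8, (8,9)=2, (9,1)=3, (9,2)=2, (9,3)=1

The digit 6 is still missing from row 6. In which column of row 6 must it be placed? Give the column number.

4

Consider where 6 can go in row 6.
(6,1) is out (box 4 already has a 6). (6,2) is out (box 4 already has a 6). (6,5) is out (column 5 already has a 6). (6,7) is out (column 7 already has a 6). The remaining empty cells in row 6 are similarly blocked.
So the only cell in row 6 that can hold 6 is (6,4).
That is column 4.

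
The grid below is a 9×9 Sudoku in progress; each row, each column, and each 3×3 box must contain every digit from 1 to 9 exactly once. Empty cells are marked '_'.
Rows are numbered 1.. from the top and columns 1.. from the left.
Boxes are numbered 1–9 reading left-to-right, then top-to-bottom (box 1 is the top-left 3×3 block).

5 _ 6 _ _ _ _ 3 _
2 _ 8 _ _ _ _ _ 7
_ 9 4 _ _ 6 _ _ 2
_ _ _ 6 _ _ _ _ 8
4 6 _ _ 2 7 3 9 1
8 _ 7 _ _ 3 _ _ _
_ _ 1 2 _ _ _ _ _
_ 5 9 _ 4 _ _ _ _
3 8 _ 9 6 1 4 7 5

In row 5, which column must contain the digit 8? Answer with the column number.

4

Consider where 8 can go in row 5.
row 5, column 3 is out (column 3 already has a 8).
So the only cell in row 5 that can hold 8 is row 5, column 4.
That is column 4.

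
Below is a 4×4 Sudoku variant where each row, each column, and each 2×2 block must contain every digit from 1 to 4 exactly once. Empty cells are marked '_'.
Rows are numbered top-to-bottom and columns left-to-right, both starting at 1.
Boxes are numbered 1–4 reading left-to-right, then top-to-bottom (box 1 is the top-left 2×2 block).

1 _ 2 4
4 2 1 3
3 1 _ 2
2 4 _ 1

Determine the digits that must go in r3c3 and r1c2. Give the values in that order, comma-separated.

For r3c3:
  Row 3 already contains {1, 2, 3}.
  Column 3 already contains {1, 2}.
  Its 2×2 block (box 4) already contains {1, 2}.
  The only value from 1–4 not eliminated is 4, so r3c3 = 4.
For r1c2:
  Row 1 already contains {1, 2, 4}.
  Column 2 already contains {1, 2, 4}.
  Its 2×2 block (box 1) already contains {1, 2, 4}.
  The only value from 1–4 not eliminated is 3, so r1c2 = 3.

4,3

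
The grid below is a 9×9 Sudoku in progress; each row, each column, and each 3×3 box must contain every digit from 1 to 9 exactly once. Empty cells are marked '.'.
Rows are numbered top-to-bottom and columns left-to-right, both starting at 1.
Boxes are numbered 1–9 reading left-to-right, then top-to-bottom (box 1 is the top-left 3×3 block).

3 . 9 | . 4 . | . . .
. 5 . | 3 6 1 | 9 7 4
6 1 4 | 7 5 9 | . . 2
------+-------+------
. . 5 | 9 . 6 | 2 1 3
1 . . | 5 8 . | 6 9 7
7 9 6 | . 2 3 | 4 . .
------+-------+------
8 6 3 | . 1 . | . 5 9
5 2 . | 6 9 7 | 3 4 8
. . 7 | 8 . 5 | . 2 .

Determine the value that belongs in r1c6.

Cell r1c6 itself could take any of {2, 8} by direct elimination.
Consider where 8 can go in box 2.
r1c4 is out (column 4 already has a 8).
So the only cell in box 2 that can hold 8 is r1c6.
Therefore r1c6 = 8.

8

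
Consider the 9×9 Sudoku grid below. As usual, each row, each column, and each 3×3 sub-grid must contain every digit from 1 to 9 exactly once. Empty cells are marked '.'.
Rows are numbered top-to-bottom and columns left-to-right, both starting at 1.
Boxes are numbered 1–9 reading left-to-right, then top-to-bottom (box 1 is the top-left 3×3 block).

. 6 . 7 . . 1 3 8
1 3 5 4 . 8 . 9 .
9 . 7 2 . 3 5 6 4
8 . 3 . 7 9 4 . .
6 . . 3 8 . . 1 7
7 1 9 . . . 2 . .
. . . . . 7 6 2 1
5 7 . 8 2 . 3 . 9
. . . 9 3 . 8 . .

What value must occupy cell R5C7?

9

Row 5 already contains {1, 3, 6, 7, 8}.
Column 7 already contains {1, 2, 3, 4, 5, 6, 8}.
Its 3×3 block (box 6) already contains {1, 2, 4, 7}.
The only value from 1–9 not eliminated is 9, so R5C7 = 9.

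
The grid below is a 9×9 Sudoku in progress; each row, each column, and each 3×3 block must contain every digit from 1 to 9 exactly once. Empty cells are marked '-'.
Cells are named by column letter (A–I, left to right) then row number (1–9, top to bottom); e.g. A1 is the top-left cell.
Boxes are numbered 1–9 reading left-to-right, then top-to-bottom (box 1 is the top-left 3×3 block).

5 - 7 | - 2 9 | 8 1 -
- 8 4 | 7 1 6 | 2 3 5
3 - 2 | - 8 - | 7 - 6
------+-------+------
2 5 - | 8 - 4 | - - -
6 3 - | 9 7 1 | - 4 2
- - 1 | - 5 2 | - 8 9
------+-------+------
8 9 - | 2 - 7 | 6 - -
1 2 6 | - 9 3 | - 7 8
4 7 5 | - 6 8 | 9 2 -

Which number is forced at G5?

5

Row 5 already contains {1, 2, 3, 4, 6, 7, 9}.
Column G already contains {2, 6, 7, 8, 9}.
Its 3×3 block (box 6) already contains {2, 4, 8, 9}.
The only value from 1–9 not eliminated is 5, so G5 = 5.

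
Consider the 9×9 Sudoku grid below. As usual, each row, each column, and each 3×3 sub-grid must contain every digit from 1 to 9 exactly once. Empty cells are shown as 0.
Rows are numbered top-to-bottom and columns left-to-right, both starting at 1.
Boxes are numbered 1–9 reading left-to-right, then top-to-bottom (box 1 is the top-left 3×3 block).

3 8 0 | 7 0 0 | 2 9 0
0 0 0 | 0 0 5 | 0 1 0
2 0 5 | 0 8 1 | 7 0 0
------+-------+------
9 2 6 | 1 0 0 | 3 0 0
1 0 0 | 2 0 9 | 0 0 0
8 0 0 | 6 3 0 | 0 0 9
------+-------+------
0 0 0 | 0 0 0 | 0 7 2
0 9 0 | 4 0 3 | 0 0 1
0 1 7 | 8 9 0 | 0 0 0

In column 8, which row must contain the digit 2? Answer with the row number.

Consider where 2 can go in column 8.
r3c8 is out (row 3 already has a 2).
r4c8 is out (row 4 already has a 2).
r5c8 is out (row 5 already has a 2).
r8c8 is out (box 9 already has a 2).
r9c8 is out (box 9 already has a 2).
So the only cell in column 8 that can hold 2 is r6c8.
That is row 6.

6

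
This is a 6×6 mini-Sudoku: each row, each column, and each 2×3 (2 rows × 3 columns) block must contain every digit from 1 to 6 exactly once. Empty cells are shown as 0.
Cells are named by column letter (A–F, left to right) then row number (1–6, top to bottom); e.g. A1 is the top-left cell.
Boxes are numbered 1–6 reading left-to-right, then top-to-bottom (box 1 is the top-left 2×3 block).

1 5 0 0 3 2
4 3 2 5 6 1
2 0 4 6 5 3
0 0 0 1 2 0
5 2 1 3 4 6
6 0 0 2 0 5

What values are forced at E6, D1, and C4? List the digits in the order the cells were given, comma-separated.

For E6:
  Row 6 already contains {2, 5, 6}.
  Column E already contains {2, 3, 4, 5, 6}.
  Its 2×3 block (box 6) already contains {2, 3, 4, 5, 6}.
  The only value from 1–6 not eliminated is 1, so E6 = 1.
For D1:
  Row 1 already contains {1, 2, 3, 5}.
  Column D already contains {1, 2, 3, 5, 6}.
  Its 2×3 block (box 2) already contains {1, 2, 3, 5, 6}.
  The only value from 1–6 not eliminated is 4, so D1 = 4.
For C4:
  Consider where 5 can go in row 4.
  A4 is out (column A already has a 5).
  B4 is out (column B already has a 5).
  F4 is out (column F already has a 5).
  So the only cell in row 4 that can hold 5 is C4.
  So C4 = 5.

1,4,5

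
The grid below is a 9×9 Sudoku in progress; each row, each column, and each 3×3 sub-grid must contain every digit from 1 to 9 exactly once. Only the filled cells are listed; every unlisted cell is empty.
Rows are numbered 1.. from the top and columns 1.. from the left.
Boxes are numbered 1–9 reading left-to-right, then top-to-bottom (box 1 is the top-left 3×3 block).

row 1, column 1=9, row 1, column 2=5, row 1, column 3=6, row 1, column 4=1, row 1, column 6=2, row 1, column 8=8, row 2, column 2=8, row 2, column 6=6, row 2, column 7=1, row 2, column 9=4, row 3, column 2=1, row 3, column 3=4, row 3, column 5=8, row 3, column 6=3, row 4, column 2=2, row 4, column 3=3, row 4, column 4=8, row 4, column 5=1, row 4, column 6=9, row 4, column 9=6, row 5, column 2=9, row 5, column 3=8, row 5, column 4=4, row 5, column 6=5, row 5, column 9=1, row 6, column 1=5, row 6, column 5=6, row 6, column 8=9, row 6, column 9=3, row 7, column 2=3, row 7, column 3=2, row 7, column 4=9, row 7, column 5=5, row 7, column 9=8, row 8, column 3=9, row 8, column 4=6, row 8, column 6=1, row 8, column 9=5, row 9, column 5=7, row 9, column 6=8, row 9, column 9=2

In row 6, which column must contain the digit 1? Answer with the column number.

Consider where 1 can go in row 6.
row 6, column 2 is out (column 2 already has a 1).
row 6, column 4 is out (column 4 already has a 1).
row 6, column 6 is out (column 6 already has a 1).
row 6, column 7 is out (column 7 already has a 1).
So the only cell in row 6 that can hold 1 is row 6, column 3.
That is column 3.

3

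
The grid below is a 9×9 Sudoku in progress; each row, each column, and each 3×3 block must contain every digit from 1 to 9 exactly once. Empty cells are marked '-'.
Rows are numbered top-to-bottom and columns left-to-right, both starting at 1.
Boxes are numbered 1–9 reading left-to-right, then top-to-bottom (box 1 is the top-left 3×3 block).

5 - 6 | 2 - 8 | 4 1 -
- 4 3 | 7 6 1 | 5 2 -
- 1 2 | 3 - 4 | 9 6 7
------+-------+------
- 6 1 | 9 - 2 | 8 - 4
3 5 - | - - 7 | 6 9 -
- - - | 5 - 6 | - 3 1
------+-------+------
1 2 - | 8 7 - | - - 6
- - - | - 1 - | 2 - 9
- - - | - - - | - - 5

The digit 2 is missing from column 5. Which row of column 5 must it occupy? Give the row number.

Consider where 2 can go in column 5.
r1c5 is out (row 1 already has a 2).
r3c5 is out (row 3 already has a 2).
r4c5 is out (row 4 already has a 2).
r5c5 is out (box 5 already has a 2).
r6c5 is out (box 5 already has a 2).
So the only cell in column 5 that can hold 2 is r9c5.
That is row 9.

9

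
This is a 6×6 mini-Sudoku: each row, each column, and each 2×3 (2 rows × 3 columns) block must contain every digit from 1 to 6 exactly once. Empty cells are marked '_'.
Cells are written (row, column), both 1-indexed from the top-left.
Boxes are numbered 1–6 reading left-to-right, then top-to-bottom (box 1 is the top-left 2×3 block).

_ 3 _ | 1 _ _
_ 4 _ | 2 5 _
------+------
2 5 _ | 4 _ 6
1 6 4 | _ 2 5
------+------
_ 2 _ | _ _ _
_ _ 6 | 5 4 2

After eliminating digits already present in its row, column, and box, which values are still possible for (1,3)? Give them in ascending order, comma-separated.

Row 1 already contains {1, 3}.
Column 3 already contains {4, 6}.
Its 2×3 block (box 1) already contains {3, 4}.
Removing those from 1–6 leaves {2, 5} as the candidates for (1,3).

2,5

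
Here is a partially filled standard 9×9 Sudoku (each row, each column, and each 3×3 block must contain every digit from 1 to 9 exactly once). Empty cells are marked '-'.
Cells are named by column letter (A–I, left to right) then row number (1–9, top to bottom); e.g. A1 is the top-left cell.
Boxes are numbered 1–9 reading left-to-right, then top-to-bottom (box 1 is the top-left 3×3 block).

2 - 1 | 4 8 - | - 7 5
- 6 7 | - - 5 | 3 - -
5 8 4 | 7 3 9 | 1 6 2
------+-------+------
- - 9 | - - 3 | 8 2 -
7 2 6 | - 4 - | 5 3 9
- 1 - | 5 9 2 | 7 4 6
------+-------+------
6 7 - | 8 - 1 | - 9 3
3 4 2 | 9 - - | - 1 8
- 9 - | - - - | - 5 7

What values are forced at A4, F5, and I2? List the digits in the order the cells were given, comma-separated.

For A4:
  Row 4 already contains {2, 3, 8, 9}.
  Column A already contains {2, 3, 5, 6, 7}.
  Its 3×3 block (box 4) already contains {1, 2, 6, 7, 9}.
  The only value from 1–9 not eliminated is 4, so A4 = 4.
For F5:
  Row 5 already contains {2, 3, 4, 5, 6, 7, 9}.
  Column F already contains {1, 2, 3, 5, 9}.
  Its 3×3 block (box 5) already contains {2, 3, 4, 5, 9}.
  The only value from 1–9 not eliminated is 8, so F5 = 8.
For I2:
  Row 2 already contains {3, 5, 6, 7}.
  Column I already contains {2, 3, 5, 6, 7, 8, 9}.
  Its 3×3 block (box 3) already contains {1, 2, 3, 5, 6, 7}.
  The only value from 1–9 not eliminated is 4, so I2 = 4.

4,8,4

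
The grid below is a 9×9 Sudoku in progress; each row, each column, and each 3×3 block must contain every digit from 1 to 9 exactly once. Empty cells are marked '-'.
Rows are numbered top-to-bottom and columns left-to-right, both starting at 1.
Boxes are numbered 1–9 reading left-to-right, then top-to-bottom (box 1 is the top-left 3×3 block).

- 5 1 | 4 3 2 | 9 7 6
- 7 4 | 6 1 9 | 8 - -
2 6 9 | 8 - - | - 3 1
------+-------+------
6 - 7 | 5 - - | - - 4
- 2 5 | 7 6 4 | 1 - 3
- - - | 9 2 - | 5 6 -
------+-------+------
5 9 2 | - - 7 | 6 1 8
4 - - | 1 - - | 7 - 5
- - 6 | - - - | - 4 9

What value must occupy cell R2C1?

Row 2 already contains {1, 4, 6, 7, 8, 9}.
Column 1 already contains {2, 4, 5, 6}.
Its 3×3 block (box 1) already contains {1, 2, 4, 5, 6, 7, 9}.
The only value from 1–9 not eliminated is 3, so R2C1 = 3.

3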